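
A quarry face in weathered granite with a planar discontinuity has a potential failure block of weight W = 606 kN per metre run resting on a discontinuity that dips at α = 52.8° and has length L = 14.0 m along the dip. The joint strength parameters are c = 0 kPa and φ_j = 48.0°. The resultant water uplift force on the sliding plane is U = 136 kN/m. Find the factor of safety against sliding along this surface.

FS = 0.53

Resolving the block weight along and normal to the plane and applying the Mohr–Coulomb strength on the joint:
N' = W cosα − U = 606·cos52.8° − 136 = 230.4 kN/m
Driving force T = W sinα = 606·sin52.8° = 482.7 kN/m
Resisting force R = c·L + N'·tanφ_j = 0·14.0 + 230.4·tan48.0° = 0.0 + 255.9 = 255.9 kN/m
FS = R / T = 255.9 / 482.7 = 0.530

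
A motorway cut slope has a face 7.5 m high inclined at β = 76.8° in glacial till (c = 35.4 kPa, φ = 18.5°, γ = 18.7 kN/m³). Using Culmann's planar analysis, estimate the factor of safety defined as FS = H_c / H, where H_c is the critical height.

FS = 1.96

H_c = (4c/γ) · sinβ cosφ / [1 − cos(β − φ)]
    = (4·35.4/18.7) · sin76.8°·cos18.5° / [1 − cos58.3°]
    = 7.572 · 0.9233 / 0.4745 = 14.73 m
FS = H_c / H = 14.73 / 7.5 = 1.964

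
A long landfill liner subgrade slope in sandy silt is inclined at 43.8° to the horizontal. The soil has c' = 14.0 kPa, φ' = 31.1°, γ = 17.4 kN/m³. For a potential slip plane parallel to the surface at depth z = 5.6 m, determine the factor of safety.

For an infinite slope with a slip plane parallel to the surface (no pore pressure): FS = [c' + γz cos²β tanφ'] / [γz sinβ cosβ].
γz = 17.4·5.6 = 97.44 kN/m²
Numerator = 14.0 + 97.44·cos²43.8°·tan31.1° = 14.0 + 97.44·0.5209·0.6032 = 44.620 kPa
Denominator = 97.44·sin43.8°·cos43.8° = 97.44·0.6921·0.7218 = 48.677 kPa
FS = 44.620 / 48.677 = 0.917

FS = 0.92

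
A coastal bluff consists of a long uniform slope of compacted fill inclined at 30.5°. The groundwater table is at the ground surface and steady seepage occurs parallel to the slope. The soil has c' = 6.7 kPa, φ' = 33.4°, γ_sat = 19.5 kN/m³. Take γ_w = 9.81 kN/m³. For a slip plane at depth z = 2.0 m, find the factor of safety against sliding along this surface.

With seepage parallel to the slope and the water table at the surface, the effective normal stress on the slip plane uses the buoyant unit weight γ' = γ_sat − γ_w while the driving shear stress uses γ_sat:
FS = [c' + γ' z cos²β tanφ'] / [γ_sat z sinβ cosβ]
γ' = 19.5 − 9.81 = 9.69 kN/m³
Numerator = 6.7 + 9.69·2.0·cos²30.5°·tan33.4° = 6.7 + 9.69·2.0·0.7424·0.6594 = 16.187 kPa
Denominator = 19.5·2.0·sin30.5°·cos30.5° = 19.5·2.0·0.5075·0.8616 = 17.055 kPa
FS = 16.187 / 17.055 = 0.949

FS = 0.95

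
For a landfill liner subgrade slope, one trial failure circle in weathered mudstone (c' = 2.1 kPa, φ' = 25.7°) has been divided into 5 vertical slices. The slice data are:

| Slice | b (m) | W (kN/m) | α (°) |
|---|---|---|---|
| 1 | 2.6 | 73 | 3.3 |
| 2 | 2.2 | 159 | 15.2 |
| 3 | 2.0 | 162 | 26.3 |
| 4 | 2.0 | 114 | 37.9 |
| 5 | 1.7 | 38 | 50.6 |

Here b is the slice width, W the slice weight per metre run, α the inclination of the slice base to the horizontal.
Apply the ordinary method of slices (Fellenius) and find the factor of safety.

Ordinary method of slices: FS = Σ[c'·Δl_i + (W_i cosα_i)·tanφ'] / Σ W_i sinα_i, with Δl_i = b_i / cosα_i.
Slice 1: Δl = 2.6/cos3.3° = 2.604 m; N'_1 = 73·cos3.3° = 72.9; c'Δl = 5.47; W sinα = 4.2
Slice 2: Δl = 2.2/cos15.2° = 2.280 m; N'_2 = 159·cos15.2° = 153.4; c'Δl = 4.79; W sinα = 41.7
Slice 3: Δl = 2.0/cos26.3° = 2.231 m; N'_3 = 162·cos26.3° = 145.2; c'Δl = 4.68; W sinα = 71.8
Slice 4: Δl = 2.0/cos37.9° = 2.535 m; N'_4 = 114·cos37.9° = 90.0; c'Δl = 5.32; W sinα = 70.0
Slice 5: Δl = 1.7/cos50.6° = 2.678 m; N'_5 = 38·cos50.6° = 24.1; c'Δl = 5.62; W sinα = 29.4
Σc'Δl = 25.9 kN/m; ΣN' = 485.6 kN/m; ΣW sinα = 217.1 kN/m
Resisting = 25.9 + 485.6·tan25.7° = 25.9 + 233.7 = 259.6 kN/m
FS = 259.6 / 217.1 = 1.196

FS = 1.20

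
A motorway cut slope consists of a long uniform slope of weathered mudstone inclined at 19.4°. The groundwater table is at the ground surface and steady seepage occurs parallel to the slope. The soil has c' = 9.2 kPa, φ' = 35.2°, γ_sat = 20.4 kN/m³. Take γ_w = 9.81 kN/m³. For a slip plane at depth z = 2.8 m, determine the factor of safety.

With seepage parallel to the slope and the water table at the surface, the effective normal stress on the slip plane uses the buoyant unit weight γ' = γ_sat − γ_w while the driving shear stress uses γ_sat:
FS = [c' + γ' z cos²β tanφ'] / [γ_sat z sinβ cosβ]
γ' = 20.4 − 9.81 = 10.59 kN/m³
Numerator = 9.2 + 10.59·2.8·cos²19.4°·tan35.2° = 9.2 + 10.59·2.8·0.8897·0.7054 = 27.809 kPa
Denominator = 20.4·2.8·sin19.4°·cos19.4° = 20.4·2.8·0.3322·0.9432 = 17.896 kPa
FS = 27.809 / 17.896 = 1.554

FS = 1.55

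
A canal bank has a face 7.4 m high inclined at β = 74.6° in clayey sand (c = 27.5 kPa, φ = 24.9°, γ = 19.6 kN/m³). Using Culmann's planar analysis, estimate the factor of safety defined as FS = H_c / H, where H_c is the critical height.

H_c = (4c/γ) · sinβ cosφ / [1 − cos(β − φ)]
    = (4·27.5/19.6) · sin74.6°·cos24.9° / [1 − cos49.7°]
    = 5.612 · 0.8745 / 0.3532 = 13.89 m
FS = H_c / H = 13.89 / 7.4 = 1.878

FS = 1.88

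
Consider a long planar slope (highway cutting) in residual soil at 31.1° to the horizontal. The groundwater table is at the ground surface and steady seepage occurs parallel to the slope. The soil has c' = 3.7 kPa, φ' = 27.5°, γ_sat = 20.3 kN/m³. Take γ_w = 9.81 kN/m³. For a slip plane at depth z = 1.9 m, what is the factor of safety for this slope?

FS = 0.66

With seepage parallel to the slope and the water table at the surface, the effective normal stress on the slip plane uses the buoyant unit weight γ' = γ_sat − γ_w while the driving shear stress uses γ_sat:
FS = [c' + γ' z cos²β tanφ'] / [γ_sat z sinβ cosβ]
γ' = 20.3 − 9.81 = 10.49 kN/m³
Numerator = 3.7 + 10.49·1.9·cos²31.1°·tan27.5° = 3.7 + 10.49·1.9·0.7332·0.5206 = 11.307 kPa
Denominator = 20.3·1.9·sin31.1°·cos31.1° = 20.3·1.9·0.5165·0.8563 = 17.059 kPa
FS = 11.307 / 17.059 = 0.663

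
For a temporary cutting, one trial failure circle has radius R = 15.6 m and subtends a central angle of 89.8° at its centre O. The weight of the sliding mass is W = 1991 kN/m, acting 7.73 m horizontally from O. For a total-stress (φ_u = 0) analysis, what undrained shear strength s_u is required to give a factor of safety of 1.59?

s_u = 64.2 kPa

FS = s_u·L_a·R / (W·d), so s_u = FS·W·d / (L_a·R).
Arc length L_a = R·θ = 15.6·(89.8°·π/180) = 15.6·1.5673 = 24.45 m
s_u = 1.59·1991·7.73 / (24.45·15.6) = 24470.8 / 381.42 = 64.16 kPa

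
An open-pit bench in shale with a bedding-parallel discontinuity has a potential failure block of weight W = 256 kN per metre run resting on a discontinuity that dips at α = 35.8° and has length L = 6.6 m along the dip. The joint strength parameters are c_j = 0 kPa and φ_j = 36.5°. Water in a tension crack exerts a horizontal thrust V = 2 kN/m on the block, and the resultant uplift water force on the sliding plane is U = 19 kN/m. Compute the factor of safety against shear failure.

Resolving the block weight along and normal to the plane and applying the Mohr–Coulomb strength on the joint:
N' = W cosα − U − V sinα = 256·cos35.8° − 19 − 2·sin35.8° = 187.5 kN/m
Driving force T = W sinα + V cosα = 256·sin35.8° + 2·cos35.8° = 151.4 kN/m
Resisting force R = c_j·L + N'·tanφ_j = 0·6.6 + 187.5·tan36.5° = 0.0 + 138.7 = 138.7 kN/m
FS = R / T = 138.7 / 151.4 = 0.916

FS = 0.92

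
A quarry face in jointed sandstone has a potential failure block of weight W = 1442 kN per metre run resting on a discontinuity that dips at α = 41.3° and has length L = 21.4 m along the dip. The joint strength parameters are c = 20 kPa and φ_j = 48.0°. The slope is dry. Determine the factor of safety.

Resolving the block weight along and normal to the plane and applying the Mohr–Coulomb strength on the joint:
N' = W cosα = 1442·cos41.3° = 1083.3 kN/m
Driving force T = W sinα = 1442·sin41.3° = 951.7 kN/m
Resisting force R = c·L + N'·tanφ_j = 20·21.4 + 1083.3·tan48.0° = 428.0 + 1203.2 = 1631.2 kN/m
FS = R / T = 1631.2 / 951.7 = 1.714

FS = 1.71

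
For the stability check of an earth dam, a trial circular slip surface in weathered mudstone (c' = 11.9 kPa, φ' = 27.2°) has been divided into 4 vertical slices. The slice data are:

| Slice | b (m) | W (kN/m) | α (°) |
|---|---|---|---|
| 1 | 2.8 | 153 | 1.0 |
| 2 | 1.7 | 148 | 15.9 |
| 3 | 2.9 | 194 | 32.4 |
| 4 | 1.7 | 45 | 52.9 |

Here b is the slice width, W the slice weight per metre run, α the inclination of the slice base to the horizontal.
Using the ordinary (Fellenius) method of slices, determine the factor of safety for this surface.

Ordinary method of slices: FS = Σ[c'·Δl_i + (W_i cosα_i)·tanφ'] / Σ W_i sinα_i, with Δl_i = b_i / cosα_i.
Slice 1: Δl = 2.8/cos1.0° = 2.800 m; N'_1 = 153·cos1.0° = 153.0; c'Δl = 33.33; W sinα = 2.7
Slice 2: Δl = 1.7/cos15.9° = 1.768 m; N'_2 = 148·cos15.9° = 142.3; c'Δl = 21.03; W sinα = 40.5
Slice 3: Δl = 2.9/cos32.4° = 3.435 m; N'_3 = 194·cos32.4° = 163.8; c'Δl = 40.87; W sinα = 104.0
Slice 4: Δl = 1.7/cos52.9° = 2.818 m; N'_4 = 45·cos52.9° = 27.1; c'Δl = 33.54; W sinα = 35.9
Σc'Δl = 128.8 kN/m; ΣN' = 486.3 kN/m; ΣW sinα = 183.1 kN/m
Resisting = 128.8 + 486.3·tan27.2° = 128.8 + 249.9 = 378.7 kN/m
FS = 378.7 / 183.1 = 2.069

FS = 2.07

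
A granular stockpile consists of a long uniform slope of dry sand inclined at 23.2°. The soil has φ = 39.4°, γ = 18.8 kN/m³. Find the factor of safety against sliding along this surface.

For a dry cohesionless infinite slope the factor of safety is FS = tanφ / tanβ.
FS = tan39.4° / tan23.2° = 0.8214 / 0.4286 = 1.916

FS = 1.92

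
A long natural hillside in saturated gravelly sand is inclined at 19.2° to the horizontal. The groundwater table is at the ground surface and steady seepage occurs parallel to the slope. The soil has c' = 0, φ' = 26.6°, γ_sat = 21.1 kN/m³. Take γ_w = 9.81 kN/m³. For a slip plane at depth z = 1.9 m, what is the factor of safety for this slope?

With seepage parallel to the slope and the water table at the surface, the effective normal stress on the slip plane uses the buoyant unit weight γ' = γ_sat − γ_w while the driving shear stress uses γ_sat:
FS = [c' + γ' z cos²β tanφ'] / [γ_sat z sinβ cosβ]
(For c' = 0 this reduces to FS = (γ'/γ_sat)·tanφ'/tanβ.)
γ' = 21.1 − 9.81 = 11.29 kN/m³
Numerator = 0.0 + 11.29·1.9·cos²19.2°·tan26.6° = 0.0 + 11.29·1.9·0.8918·0.5008 = 9.580 kPa
Denominator = 21.1·1.9·sin19.2°·cos19.2° = 21.1·1.9·0.3289·0.9444 = 12.451 kPa
FS = 9.580 / 12.451 = 0.769

FS = 0.77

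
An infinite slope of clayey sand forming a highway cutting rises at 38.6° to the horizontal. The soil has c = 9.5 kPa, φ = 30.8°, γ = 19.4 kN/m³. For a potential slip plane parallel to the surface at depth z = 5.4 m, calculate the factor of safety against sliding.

FS = 0.93

For an infinite slope with a slip plane parallel to the surface (no pore pressure): FS = [c + γz cos²β tanφ] / [γz sinβ cosβ].
γz = 19.4·5.4 = 104.76 kN/m²
Numerator = 9.5 + 104.76·cos²38.6°·tan30.8° = 9.5 + 104.76·0.6108·0.5961 = 47.643 kPa
Denominator = 104.76·sin38.6°·cos38.6° = 104.76·0.6239·0.7815 = 51.078 kPa
FS = 47.643 / 51.078 = 0.933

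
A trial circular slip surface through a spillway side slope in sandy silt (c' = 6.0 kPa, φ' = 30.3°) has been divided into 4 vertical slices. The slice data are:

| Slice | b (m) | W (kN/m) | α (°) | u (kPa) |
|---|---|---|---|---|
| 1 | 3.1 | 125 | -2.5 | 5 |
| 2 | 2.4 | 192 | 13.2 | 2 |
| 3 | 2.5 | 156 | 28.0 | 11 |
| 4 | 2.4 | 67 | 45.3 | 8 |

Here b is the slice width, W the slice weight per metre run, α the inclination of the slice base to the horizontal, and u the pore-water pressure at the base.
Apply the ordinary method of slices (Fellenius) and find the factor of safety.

FS = 1.98

Ordinary method of slices: FS = Σ[c'·Δl_i + (W_i cosα_i − u_i·Δl_i)·tanφ'] / Σ W_i sinα_i, with Δl_i = b_i / cosα_i.
Slice 1: Δl = 3.1/cos(-2.5°) = 3.103 m; N'_1 = 125·cos(-2.5°) − 5·3.103 = 109.4; c'Δl = 18.62; W sinα = -5.5
Slice 2: Δl = 2.4/cos13.2° = 2.465 m; N'_2 = 192·cos13.2° − 2·2.465 = 182.0; c'Δl = 14.79; W sinα = 43.8
Slice 3: Δl = 2.5/cos28.0° = 2.831 m; N'_3 = 156·cos28.0° − 11·2.831 = 106.6; c'Δl = 16.99; W sinα = 73.2
Slice 4: Δl = 2.4/cos45.3° = 3.412 m; N'_4 = 67·cos45.3° − 8·3.412 = 19.8; c'Δl = 20.47; W sinα = 47.6
Σc'Δl = 70.9 kN/m; ΣN' = 417.8 kN/m; ΣW sinα = 159.3 kN/m
Resisting = 70.9 + 417.8·tan30.3° = 70.9 + 244.1 = 315.0 kN/m
FS = 315.0 / 159.3 = 1.978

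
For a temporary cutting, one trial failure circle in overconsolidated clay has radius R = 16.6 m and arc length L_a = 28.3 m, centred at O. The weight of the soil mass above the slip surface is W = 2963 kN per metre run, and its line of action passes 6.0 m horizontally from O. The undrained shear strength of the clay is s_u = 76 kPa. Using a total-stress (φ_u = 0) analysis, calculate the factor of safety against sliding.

FS = 2.01

Taking moments about the centre O, the resisting moment is provided by the undrained shear strength acting along the arc:
M_R = s_u·L_a·R = 76·28.30·16.6 = 35703.3 kN·m/m
M_D = W·d = 2963·6.0 = 17778.0 kN·m/m
FS = M_R / M_D = 35703.3 / 17778.0 = 2.008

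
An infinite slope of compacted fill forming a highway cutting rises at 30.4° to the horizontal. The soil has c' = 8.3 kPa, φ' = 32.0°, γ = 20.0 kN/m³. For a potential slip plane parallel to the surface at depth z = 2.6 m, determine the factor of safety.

For an infinite slope with a slip plane parallel to the surface (no pore pressure): FS = [c' + γz cos²β tanφ'] / [γz sinβ cosβ].
γz = 20.0·2.6 = 52.00 kN/m²
Numerator = 8.3 + 52.00·cos²30.4°·tan32.0° = 8.3 + 52.00·0.7439·0.6249 = 32.473 kPa
Denominator = 52.00·sin30.4°·cos30.4° = 52.00·0.5060·0.8625 = 22.696 kPa
FS = 32.473 / 22.696 = 1.431

FS = 1.43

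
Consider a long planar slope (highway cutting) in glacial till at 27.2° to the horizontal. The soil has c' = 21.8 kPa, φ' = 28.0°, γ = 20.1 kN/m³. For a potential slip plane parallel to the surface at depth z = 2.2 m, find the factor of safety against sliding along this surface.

For an infinite slope with a slip plane parallel to the surface (no pore pressure): FS = [c' + γz cos²β tanφ'] / [γz sinβ cosβ].
γz = 20.1·2.2 = 44.22 kN/m²
Numerator = 21.8 + 44.22·cos²27.2°·tan28.0° = 21.8 + 44.22·0.7911·0.5317 = 40.400 kPa
Denominator = 44.22·sin27.2°·cos27.2° = 44.22·0.4571·0.8894 = 17.978 kPa
FS = 40.400 / 17.978 = 2.247

FS = 2.25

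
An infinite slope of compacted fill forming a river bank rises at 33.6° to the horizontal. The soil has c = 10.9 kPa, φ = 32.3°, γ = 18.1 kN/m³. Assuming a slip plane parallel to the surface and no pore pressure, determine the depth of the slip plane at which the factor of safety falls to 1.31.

Setting FS = 1.31 in FS = [c + γz cos²β tanφ] / [γz sinβ cosβ] and solving for z:
z = c / [γ cosβ (FS·sinβ − cosβ·tanφ)]
  = 10.9 / [18.1·cos33.6°·(1.31·sin33.6° − cos33.6°·tan32.3°)]
  = 10.9 / [18.1·0.8329·(1.31·0.5534 − 0.8329·0.6322)]
  = 10.9 / 2.9909 = 3.644 m

z = 3.64 m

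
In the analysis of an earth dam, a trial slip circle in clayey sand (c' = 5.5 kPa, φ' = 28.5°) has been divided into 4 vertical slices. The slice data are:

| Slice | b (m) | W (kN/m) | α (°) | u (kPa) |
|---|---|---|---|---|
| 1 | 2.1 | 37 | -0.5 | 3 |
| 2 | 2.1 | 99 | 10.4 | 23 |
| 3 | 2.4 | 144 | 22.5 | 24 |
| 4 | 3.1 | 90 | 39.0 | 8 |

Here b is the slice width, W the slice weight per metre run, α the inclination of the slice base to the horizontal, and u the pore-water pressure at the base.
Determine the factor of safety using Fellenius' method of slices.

Ordinary method of slices: FS = Σ[c'·Δl_i + (W_i cosα_i − u_i·Δl_i)·tanφ'] / Σ W_i sinα_i, with Δl_i = b_i / cosα_i.
Slice 1: Δl = 2.1/cos(-0.5°) = 2.100 m; N'_1 = 37·cos(-0.5°) − 3·2.100 = 30.7; c'Δl = 11.55; W sinα = -0.3
Slice 2: Δl = 2.1/cos10.4° = 2.135 m; N'_2 = 99·cos10.4° − 23·2.135 = 48.3; c'Δl = 11.74; W sinα = 17.9
Slice 3: Δl = 2.4/cos22.5° = 2.598 m; N'_3 = 144·cos22.5° − 24·2.598 = 70.7; c'Δl = 14.29; W sinα = 55.1
Slice 4: Δl = 3.1/cos39.0° = 3.989 m; N'_4 = 90·cos39.0° − 8·3.989 = 38.0; c'Δl = 21.94; W sinα = 56.6
Σc'Δl = 59.5 kN/m; ΣN' = 187.7 kN/m; ΣW sinα = 129.3 kN/m
Resisting = 59.5 + 187.7·tan28.5° = 59.5 + 101.9 = 161.4 kN/m
FS = 161.4 / 129.3 = 1.249

FS = 1.25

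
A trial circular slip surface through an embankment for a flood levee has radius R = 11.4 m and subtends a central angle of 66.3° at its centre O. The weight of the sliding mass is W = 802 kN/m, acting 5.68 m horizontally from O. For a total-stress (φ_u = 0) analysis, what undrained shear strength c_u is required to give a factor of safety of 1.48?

FS = c_u·L_a·R / (W·d), so c_u = FS·W·d / (L_a·R).
Arc length L_a = R·θ = 11.4·(66.3°·π/180) = 11.4·1.1572 = 13.19 m
c_u = 1.48·802·5.68 / (13.19·11.4) = 6741.9 / 150.38 = 44.83 kPa

c_u = 44.8 kPa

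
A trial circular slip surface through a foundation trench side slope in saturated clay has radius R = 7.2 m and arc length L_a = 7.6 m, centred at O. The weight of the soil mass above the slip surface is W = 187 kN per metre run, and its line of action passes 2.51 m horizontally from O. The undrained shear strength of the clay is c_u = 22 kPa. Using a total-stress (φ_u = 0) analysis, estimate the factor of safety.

FS = 2.56

Taking moments about the centre O, the resisting moment is provided by the undrained shear strength acting along the arc:
M_R = c_u·L_a·R = 22·7.60·7.2 = 1203.8 kN·m/m
M_D = W·d = 187·2.51 = 469.4 kN·m/m
FS = M_R / M_D = 1203.8 / 469.4 = 2.565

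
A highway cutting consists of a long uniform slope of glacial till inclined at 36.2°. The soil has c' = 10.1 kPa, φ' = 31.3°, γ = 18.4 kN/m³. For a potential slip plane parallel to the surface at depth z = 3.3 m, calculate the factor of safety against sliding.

FS = 1.18

For an infinite slope with a slip plane parallel to the surface (no pore pressure): FS = [c' + γz cos²β tanφ'] / [γz sinβ cosβ].
γz = 18.4·3.3 = 60.72 kN/m²
Numerator = 10.1 + 60.72·cos²36.2°·tan31.3° = 10.1 + 60.72·0.6512·0.6080 = 34.141 kPa
Denominator = 60.72·sin36.2°·cos36.2° = 60.72·0.5906·0.8070 = 28.939 kPa
FS = 34.141 / 28.939 = 1.180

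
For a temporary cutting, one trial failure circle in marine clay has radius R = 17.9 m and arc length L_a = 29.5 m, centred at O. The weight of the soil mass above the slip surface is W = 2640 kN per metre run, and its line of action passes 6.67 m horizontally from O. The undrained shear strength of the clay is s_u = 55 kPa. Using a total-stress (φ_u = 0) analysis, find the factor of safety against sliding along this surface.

Taking moments about the centre O, the resisting moment is provided by the undrained shear strength acting along the arc:
M_R = s_u·L_a·R = 55·29.50·17.9 = 29042.7 kN·m/m
M_D = W·d = 2640·6.67 = 17608.8 kN·m/m
FS = M_R / M_D = 29042.7 / 17608.8 = 1.649

FS = 1.65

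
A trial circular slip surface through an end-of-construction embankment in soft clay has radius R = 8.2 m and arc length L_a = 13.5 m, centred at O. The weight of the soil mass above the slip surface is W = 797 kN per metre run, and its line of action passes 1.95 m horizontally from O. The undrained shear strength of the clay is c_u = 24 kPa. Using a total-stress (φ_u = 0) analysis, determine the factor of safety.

Taking moments about the centre O, the resisting moment is provided by the undrained shear strength acting along the arc:
M_R = c_u·L_a·R = 24·13.50·8.2 = 2656.8 kN·m/m
M_D = W·d = 797·1.95 = 1554.1 kN·m/m
FS = M_R / M_D = 2656.8 / 1554.1 = 1.709

FS = 1.71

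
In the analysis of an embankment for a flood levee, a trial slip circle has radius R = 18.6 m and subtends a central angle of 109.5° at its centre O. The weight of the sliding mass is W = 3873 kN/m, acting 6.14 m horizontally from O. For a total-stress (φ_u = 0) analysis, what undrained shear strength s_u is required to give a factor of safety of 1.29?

s_u = 46.4 kPa

FS = s_u·L_a·R / (W·d), so s_u = FS·W·d / (L_a·R).
Arc length L_a = R·θ = 18.6·(109.5°·π/180) = 18.6·1.9111 = 35.55 m
s_u = 1.29·3873·6.14 / (35.55·18.6) = 30676.5 / 661.18 = 46.40 kPa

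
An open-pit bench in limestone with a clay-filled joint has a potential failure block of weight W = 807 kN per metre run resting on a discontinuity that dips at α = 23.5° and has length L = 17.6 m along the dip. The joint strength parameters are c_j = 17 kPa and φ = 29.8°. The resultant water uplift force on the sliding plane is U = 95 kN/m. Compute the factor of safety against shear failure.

FS = 2.08

Resolving the block weight along and normal to the plane and applying the Mohr–Coulomb strength on the joint:
N' = W cosα − U = 807·cos23.5° − 95 = 645.1 kN/m
Driving force T = W sinα = 807·sin23.5° = 321.8 kN/m
Resisting force R = c_j·L + N'·tanφ = 17·17.6 + 645.1·tan29.8° = 299.2 + 369.4 = 668.6 kN/m
FS = R / T = 668.6 / 321.8 = 2.078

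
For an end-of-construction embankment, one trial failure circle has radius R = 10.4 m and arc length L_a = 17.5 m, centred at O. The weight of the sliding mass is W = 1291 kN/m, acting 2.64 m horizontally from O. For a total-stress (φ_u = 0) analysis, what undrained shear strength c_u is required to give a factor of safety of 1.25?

FS = c_u·L_a·R / (W·d), so c_u = FS·W·d / (L_a·R).
c_u = 1.25·1291·2.64 / (17.50·10.4) = 4260.3 / 182.00 = 23.41 kPa

c_u = 23.4 kPa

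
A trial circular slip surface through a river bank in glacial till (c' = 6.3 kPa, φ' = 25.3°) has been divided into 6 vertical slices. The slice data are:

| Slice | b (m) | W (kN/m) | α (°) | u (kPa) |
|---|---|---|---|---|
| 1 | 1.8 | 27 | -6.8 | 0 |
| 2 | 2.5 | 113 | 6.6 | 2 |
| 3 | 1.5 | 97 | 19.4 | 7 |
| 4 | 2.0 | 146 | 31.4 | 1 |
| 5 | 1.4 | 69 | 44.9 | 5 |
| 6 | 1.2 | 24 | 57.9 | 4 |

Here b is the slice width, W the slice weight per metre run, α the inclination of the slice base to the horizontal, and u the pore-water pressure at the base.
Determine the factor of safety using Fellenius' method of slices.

Ordinary method of slices: FS = Σ[c'·Δl_i + (W_i cosα_i − u_i·Δl_i)·tanφ'] / Σ W_i sinα_i, with Δl_i = b_i / cosα_i.
Slice 1: Δl = 1.8/cos(-6.8°) = 1.813 m; N'_1 = 27·cos(-6.8°) − 0·1.813 = 26.8; c'Δl = 11.42; W sinα = -3.2
Slice 2: Δl = 2.5/cos6.6° = 2.517 m; N'_2 = 113·cos6.6° − 2·2.517 = 107.2; c'Δl = 15.86; W sinα = 13.0
Slice 3: Δl = 1.5/cos19.4° = 1.590 m; N'_3 = 97·cos19.4° − 7·1.590 = 80.4; c'Δl = 10.02; W sinα = 32.2
Slice 4: Δl = 2.0/cos31.4° = 2.343 m; N'_4 = 146·cos31.4° − 1·2.343 = 122.3; c'Δl = 14.76; W sinα = 76.1
Slice 5: Δl = 1.4/cos44.9° = 1.976 m; N'_5 = 69·cos44.9° − 5·1.976 = 39.0; c'Δl = 12.45; W sinα = 48.7
Slice 6: Δl = 1.2/cos57.9° = 2.258 m; N'_6 = 24·cos57.9° − 4·2.258 = 3.7; c'Δl = 14.23; W sinα = 20.3
Σc'Δl = 78.7 kN/m; ΣN' = 379.4 kN/m; ΣW sinα = 187.1 kN/m
Resisting = 78.7 + 379.4·tan25.3° = 78.7 + 179.3 = 258.1 kN/m
FS = 258.1 / 187.1 = 1.379

FS = 1.38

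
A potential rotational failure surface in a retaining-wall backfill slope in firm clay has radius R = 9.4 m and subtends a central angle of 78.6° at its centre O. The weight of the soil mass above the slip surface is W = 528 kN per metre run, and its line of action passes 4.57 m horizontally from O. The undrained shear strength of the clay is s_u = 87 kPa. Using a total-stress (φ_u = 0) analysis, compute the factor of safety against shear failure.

FS = 4.37

Taking moments about the centre O, the resisting moment is provided by the undrained shear strength acting along the arc:
Arc length L_a = R·θ = 9.4·(78.6°·π/180) = 9.4·1.3718 = 12.90 m
M_R = s_u·L_a·R = 87·12.90·9.4 = 10545.7 kN·m/m
M_D = W·d = 528·4.57 = 2413.0 kN·m/m
FS = M_R / M_D = 10545.7 / 2413.0 = 4.370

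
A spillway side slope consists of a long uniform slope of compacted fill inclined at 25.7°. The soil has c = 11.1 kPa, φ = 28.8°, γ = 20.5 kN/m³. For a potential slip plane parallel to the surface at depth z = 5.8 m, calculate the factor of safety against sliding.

For an infinite slope with a slip plane parallel to the surface (no pore pressure): FS = [c + γz cos²β tanφ] / [γz sinβ cosβ].
γz = 20.5·5.8 = 118.90 kN/m²
Numerator = 11.1 + 118.90·cos²25.7°·tan28.8° = 11.1 + 118.90·0.8119·0.5498 = 64.173 kPa
Denominator = 118.90·sin25.7°·cos25.7° = 118.90·0.4337·0.9011 = 46.461 kPa
FS = 64.173 / 46.461 = 1.381

FS = 1.38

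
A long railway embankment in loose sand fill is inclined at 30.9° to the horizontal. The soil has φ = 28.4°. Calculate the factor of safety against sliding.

For a dry cohesionless infinite slope the factor of safety is FS = tanφ / tanβ.
FS = tan28.4° / tan30.9° = 0.5407 / 0.5985 = 0.903

FS = 0.90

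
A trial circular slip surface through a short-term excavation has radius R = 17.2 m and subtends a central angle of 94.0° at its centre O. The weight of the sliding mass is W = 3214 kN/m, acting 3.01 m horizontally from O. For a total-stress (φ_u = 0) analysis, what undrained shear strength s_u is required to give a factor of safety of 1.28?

s_u = 25.5 kPa

FS = s_u·L_a·R / (W·d), so s_u = FS·W·d / (L_a·R).
Arc length L_a = R·θ = 17.2·(94.0°·π/180) = 17.2·1.6406 = 28.22 m
s_u = 1.28·3214·3.01 / (28.22·17.2) = 12382.9 / 485.36 = 25.51 kPa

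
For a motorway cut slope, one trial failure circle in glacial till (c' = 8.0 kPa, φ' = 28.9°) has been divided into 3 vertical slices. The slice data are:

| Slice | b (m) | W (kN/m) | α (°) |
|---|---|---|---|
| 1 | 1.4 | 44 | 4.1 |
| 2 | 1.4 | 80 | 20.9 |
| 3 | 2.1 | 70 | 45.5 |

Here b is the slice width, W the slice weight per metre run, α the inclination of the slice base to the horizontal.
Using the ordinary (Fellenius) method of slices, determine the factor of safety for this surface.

Ordinary method of slices: FS = Σ[c'·Δl_i + (W_i cosα_i)·tanφ'] / Σ W_i sinα_i, with Δl_i = b_i / cosα_i.
Slice 1: Δl = 1.4/cos4.1° = 1.404 m; N'_1 = 44·cos4.1° = 43.9; c'Δl = 11.23; W sinα = 3.1
Slice 2: Δl = 1.4/cos20.9° = 1.499 m; N'_2 = 80·cos20.9° = 74.7; c'Δl = 11.99; W sinα = 28.5
Slice 3: Δl = 2.1/cos45.5° = 2.996 m; N'_3 = 70·cos45.5° = 49.1; c'Δl = 23.97; W sinα = 49.9
Σc'Δl = 47.2 kN/m; ΣN' = 167.7 kN/m; ΣW sinα = 81.6 kN/m
Resisting = 47.2 + 167.7·tan28.9° = 47.2 + 92.6 = 139.8 kN/m
FS = 139.8 / 81.6 = 1.712

FS = 1.71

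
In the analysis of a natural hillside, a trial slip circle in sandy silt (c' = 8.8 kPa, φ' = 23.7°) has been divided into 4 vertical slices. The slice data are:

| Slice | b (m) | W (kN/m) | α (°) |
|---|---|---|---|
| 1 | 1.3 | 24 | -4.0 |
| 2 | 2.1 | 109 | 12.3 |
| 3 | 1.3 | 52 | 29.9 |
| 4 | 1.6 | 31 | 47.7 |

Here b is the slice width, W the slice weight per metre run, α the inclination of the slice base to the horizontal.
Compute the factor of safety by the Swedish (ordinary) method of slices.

FS = 2.14

Ordinary method of slices: FS = Σ[c'·Δl_i + (W_i cosα_i)·tanφ'] / Σ W_i sinα_i, with Δl_i = b_i / cosα_i.
Slice 1: Δl = 1.3/cos(-4.0°) = 1.303 m; N'_1 = 24·cos(-4.0°) = 23.9; c'Δl = 11.47; W sinα = -1.7
Slice 2: Δl = 2.1/cos12.3° = 2.149 m; N'_2 = 109·cos12.3° = 106.5; c'Δl = 18.91; W sinα = 23.2
Slice 3: Δl = 1.3/cos29.9° = 1.500 m; N'_3 = 52·cos29.9° = 45.1; c'Δl = 13.20; W sinα = 25.9
Slice 4: Δl = 1.6/cos47.7° = 2.377 m; N'_4 = 31·cos47.7° = 20.9; c'Δl = 20.92; W sinα = 22.9
Σc'Δl = 64.5 kN/m; ΣN' = 196.4 kN/m; ΣW sinα = 70.4 kN/m
Resisting = 64.5 + 196.4·tan23.7° = 64.5 + 86.2 = 150.7 kN/m
FS = 150.7 / 70.4 = 2.141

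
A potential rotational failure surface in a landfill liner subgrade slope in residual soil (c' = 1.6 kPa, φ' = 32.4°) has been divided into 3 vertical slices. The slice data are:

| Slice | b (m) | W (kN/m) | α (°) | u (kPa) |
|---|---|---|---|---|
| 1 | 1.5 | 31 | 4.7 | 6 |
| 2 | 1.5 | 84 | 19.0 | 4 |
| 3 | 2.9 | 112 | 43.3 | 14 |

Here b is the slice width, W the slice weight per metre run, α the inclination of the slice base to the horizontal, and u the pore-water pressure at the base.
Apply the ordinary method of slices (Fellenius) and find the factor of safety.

Ordinary method of slices: FS = Σ[c'·Δl_i + (W_i cosα_i − u_i·Δl_i)·tanφ'] / Σ W_i sinα_i, with Δl_i = b_i / cosα_i.
Slice 1: Δl = 1.5/cos4.7° = 1.505 m; N'_1 = 31·cos4.7° − 6·1.505 = 21.9; c'Δl = 2.41; W sinα = 2.5
Slice 2: Δl = 1.5/cos19.0° = 1.586 m; N'_2 = 84·cos19.0° − 4·1.586 = 73.1; c'Δl = 2.54; W sinα = 27.3
Slice 3: Δl = 2.9/cos43.3° = 3.985 m; N'_3 = 112·cos43.3° − 14·3.985 = 25.7; c'Δl = 6.38; W sinα = 76.8
Σc'Δl = 11.3 kN/m; ΣN' = 120.7 kN/m; ΣW sinα = 106.7 kN/m
Resisting = 11.3 + 120.7·tan32.4° = 11.3 + 76.6 = 87.9 kN/m
FS = 87.9 / 106.7 = 0.824

FS = 0.82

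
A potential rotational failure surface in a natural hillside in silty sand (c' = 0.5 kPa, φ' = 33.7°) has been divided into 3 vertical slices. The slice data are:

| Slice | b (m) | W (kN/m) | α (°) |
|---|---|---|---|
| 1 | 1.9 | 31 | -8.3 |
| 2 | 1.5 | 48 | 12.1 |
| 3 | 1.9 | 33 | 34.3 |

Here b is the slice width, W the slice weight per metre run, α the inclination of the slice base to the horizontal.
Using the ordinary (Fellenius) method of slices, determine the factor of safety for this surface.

FS = 3.01

Ordinary method of slices: FS = Σ[c'·Δl_i + (W_i cosα_i)·tanφ'] / Σ W_i sinα_i, with Δl_i = b_i / cosα_i.
Slice 1: Δl = 1.9/cos(-8.3°) = 1.920 m; N'_1 = 31·cos(-8.3°) = 30.7; c'Δl = 0.96; W sinα = -4.5
Slice 2: Δl = 1.5/cos12.1° = 1.534 m; N'_2 = 48·cos12.1° = 46.9; c'Δl = 0.77; W sinα = 10.1
Slice 3: Δl = 1.9/cos34.3° = 2.300 m; N'_3 = 33·cos34.3° = 27.3; c'Δl = 1.15; W sinα = 18.6
Σc'Δl = 2.9 kN/m; ΣN' = 104.9 kN/m; ΣW sinα = 24.2 kN/m
Resisting = 2.9 + 104.9·tan33.7° = 2.9 + 69.9 = 72.8 kN/m
FS = 72.8 / 24.2 = 3.011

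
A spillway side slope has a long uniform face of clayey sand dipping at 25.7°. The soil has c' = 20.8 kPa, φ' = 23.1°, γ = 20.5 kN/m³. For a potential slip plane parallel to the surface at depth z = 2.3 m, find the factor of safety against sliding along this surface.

For an infinite slope with a slip plane parallel to the surface (no pore pressure): FS = [c' + γz cos²β tanφ'] / [γz sinβ cosβ].
γz = 20.5·2.3 = 47.15 kN/m²
Numerator = 20.8 + 47.15·cos²25.7°·tan23.1° = 20.8 + 47.15·0.8119·0.4265 = 37.129 kPa
Denominator = 47.15·sin25.7°·cos25.7° = 47.15·0.4337·0.9011 = 18.424 kPa
FS = 37.129 / 18.424 = 2.015

FS = 2.02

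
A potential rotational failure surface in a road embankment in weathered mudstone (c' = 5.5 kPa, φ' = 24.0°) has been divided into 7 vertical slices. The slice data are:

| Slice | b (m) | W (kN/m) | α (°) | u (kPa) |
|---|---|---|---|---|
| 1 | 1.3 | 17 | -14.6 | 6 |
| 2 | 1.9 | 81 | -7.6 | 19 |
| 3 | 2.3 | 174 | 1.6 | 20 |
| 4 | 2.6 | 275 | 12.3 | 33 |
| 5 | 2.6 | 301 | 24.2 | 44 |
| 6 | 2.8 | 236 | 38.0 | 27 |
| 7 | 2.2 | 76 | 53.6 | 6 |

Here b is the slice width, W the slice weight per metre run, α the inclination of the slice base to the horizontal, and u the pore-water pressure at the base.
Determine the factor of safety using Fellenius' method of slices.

FS = 1.00

Ordinary method of slices: FS = Σ[c'·Δl_i + (W_i cosα_i − u_i·Δl_i)·tanφ'] / Σ W_i sinα_i, with Δl_i = b_i / cosα_i.
Slice 1: Δl = 1.3/cos(-14.6°) = 1.343 m; N'_1 = 17·cos(-14.6°) − 6·1.343 = 8.4; c'Δl = 7.39; W sinα = -4.3
Slice 2: Δl = 1.9/cos(-7.6°) = 1.917 m; N'_2 = 81·cos(-7.6°) − 19·1.917 = 43.9; c'Δl = 10.54; W sinα = -10.7
Slice 3: Δl = 2.3/cos1.6° = 2.301 m; N'_3 = 174·cos1.6° − 20·2.301 = 127.9; c'Δl = 12.65; W sinα = 4.9
Slice 4: Δl = 2.6/cos12.3° = 2.661 m; N'_4 = 275·cos12.3° − 33·2.661 = 180.9; c'Δl = 14.64; W sinα = 58.6
Slice 5: Δl = 2.6/cos24.2° = 2.851 m; N'_5 = 301·cos24.2° − 44·2.851 = 149.1; c'Δl = 15.68; W sinα = 123.4
Slice 6: Δl = 2.8/cos38.0° = 3.553 m; N'_6 = 236·cos38.0° − 27·3.553 = 90.0; c'Δl = 19.54; W sinα = 145.3
Slice 7: Δl = 2.2/cos53.6° = 3.707 m; N'_7 = 76·cos53.6° − 6·3.707 = 22.9; c'Δl = 20.39; W sinα = 61.2
Σc'Δl = 100.8 kN/m; ΣN' = 623.1 kN/m; ΣW sinα = 378.3 kN/m
Resisting = 100.8 + 623.1·tan24.0° = 100.8 + 277.4 = 378.2 kN/m
FS = 378.2 / 378.3 = 1.000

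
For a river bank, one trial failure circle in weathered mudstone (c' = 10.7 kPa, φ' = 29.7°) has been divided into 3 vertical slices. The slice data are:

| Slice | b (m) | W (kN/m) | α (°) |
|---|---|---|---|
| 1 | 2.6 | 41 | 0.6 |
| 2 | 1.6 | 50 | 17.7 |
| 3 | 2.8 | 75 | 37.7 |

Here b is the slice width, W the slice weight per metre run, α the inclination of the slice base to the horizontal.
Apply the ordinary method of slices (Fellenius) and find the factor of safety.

FS = 2.73

Ordinary method of slices: FS = Σ[c'·Δl_i + (W_i cosα_i)·tanφ'] / Σ W_i sinα_i, with Δl_i = b_i / cosα_i.
Slice 1: Δl = 2.6/cos0.6° = 2.600 m; N'_1 = 41·cos0.6° = 41.0; c'Δl = 27.82; W sinα = 0.4
Slice 2: Δl = 1.6/cos17.7° = 1.680 m; N'_2 = 50·cos17.7° = 47.6; c'Δl = 17.97; W sinα = 15.2
Slice 3: Δl = 2.8/cos37.7° = 3.539 m; N'_3 = 75·cos37.7° = 59.3; c'Δl = 37.87; W sinα = 45.9
Σc'Δl = 83.7 kN/m; ΣN' = 148.0 kN/m; ΣW sinα = 61.5 kN/m
Resisting = 83.7 + 148.0·tan29.7° = 83.7 + 84.4 = 168.1 kN/m
FS = 168.1 / 61.5 = 2.733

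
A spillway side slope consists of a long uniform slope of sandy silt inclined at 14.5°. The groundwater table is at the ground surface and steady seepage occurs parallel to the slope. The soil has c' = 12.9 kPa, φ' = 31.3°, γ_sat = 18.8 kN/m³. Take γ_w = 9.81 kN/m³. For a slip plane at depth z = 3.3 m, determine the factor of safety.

With seepage parallel to the slope and the water table at the surface, the effective normal stress on the slip plane uses the buoyant unit weight γ' = γ_sat − γ_w while the driving shear stress uses γ_sat:
FS = [c' + γ' z cos²β tanφ'] / [γ_sat z sinβ cosβ]
γ' = 18.8 − 9.81 = 8.99 kN/m³
Numerator = 12.9 + 8.99·3.3·cos²14.5°·tan31.3° = 12.9 + 8.99·3.3·0.9373·0.6080 = 29.807 kPa
Denominator = 18.8·3.3·sin14.5°·cos14.5° = 18.8·3.3·0.2504·0.9681 = 15.039 kPa
FS = 29.807 / 15.039 = 1.982

FS = 1.98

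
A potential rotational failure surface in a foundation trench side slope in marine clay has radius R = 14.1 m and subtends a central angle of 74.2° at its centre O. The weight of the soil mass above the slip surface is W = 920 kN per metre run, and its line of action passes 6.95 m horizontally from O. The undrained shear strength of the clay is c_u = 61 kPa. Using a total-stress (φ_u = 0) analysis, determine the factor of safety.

FS = 2.46

Taking moments about the centre O, the resisting moment is provided by the undrained shear strength acting along the arc:
Arc length L_a = R·θ = 14.1·(74.2°·π/180) = 14.1·1.2950 = 18.26 m
M_R = c_u·L_a·R = 61·18.26·14.1 = 15705.4 kN·m/m
M_D = W·d = 920·6.95 = 6394.0 kN·m/m
FS = M_R / M_D = 15705.4 / 6394.0 = 2.456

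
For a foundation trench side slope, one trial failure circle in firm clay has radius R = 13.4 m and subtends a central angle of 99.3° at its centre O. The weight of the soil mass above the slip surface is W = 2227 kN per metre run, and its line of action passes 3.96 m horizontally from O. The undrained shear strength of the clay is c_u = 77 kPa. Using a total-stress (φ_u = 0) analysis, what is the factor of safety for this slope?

FS = 2.72

Taking moments about the centre O, the resisting moment is provided by the undrained shear strength acting along the arc:
Arc length L_a = R·θ = 13.4·(99.3°·π/180) = 13.4·1.7331 = 23.22 m
M_R = c_u·L_a·R = 77·23.22·13.4 = 23962.2 kN·m/m
M_D = W·d = 2227·3.96 = 8818.9 kN·m/m
FS = M_R / M_D = 23962.2 / 8818.9 = 2.717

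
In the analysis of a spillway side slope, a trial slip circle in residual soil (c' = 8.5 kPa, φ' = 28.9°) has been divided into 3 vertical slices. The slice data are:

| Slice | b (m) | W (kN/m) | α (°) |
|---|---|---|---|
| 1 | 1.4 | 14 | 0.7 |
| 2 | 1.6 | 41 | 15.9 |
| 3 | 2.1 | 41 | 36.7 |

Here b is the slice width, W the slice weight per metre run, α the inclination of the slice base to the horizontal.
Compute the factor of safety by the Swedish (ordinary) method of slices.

Ordinary method of slices: FS = Σ[c'·Δl_i + (W_i cosα_i)·tanφ'] / Σ W_i sinα_i, with Δl_i = b_i / cosα_i.
Slice 1: Δl = 1.4/cos0.7° = 1.400 m; N'_1 = 14·cos0.7° = 14.0; c'Δl = 11.90; W sinα = 0.2
Slice 2: Δl = 1.6/cos15.9° = 1.664 m; N'_2 = 41·cos15.9° = 39.4; c'Δl = 14.14; W sinα = 11.2
Slice 3: Δl = 2.1/cos36.7° = 2.619 m; N'_3 = 41·cos36.7° = 32.9; c'Δl = 22.26; W sinα = 24.5
Σc'Δl = 48.3 kN/m; ΣN' = 86.3 kN/m; ΣW sinα = 35.9 kN/m
Resisting = 48.3 + 86.3·tan28.9° = 48.3 + 47.6 = 95.9 kN/m
FS = 95.9 / 35.9 = 2.672

FS = 2.67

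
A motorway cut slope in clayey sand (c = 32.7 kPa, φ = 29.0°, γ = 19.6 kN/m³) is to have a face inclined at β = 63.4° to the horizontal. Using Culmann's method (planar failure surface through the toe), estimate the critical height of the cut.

H_c = 29.84 m

Culmann's analysis gives the critical failure plane at α_cr = (β + φ)/2 = (63.4 + 29.0)/2 = 46.2°, and the critical height
H_c = (4c/γ) · sinβ cosφ / [1 − cos(β − φ)]
    = (4·32.7/19.6) · sin63.4°·cos29.0° / [1 − cos(34.4°)]
    = 6.673 · 0.8942·0.8746 / [1 − 0.8251]
    = 6.673 · 0.7820 / 0.1749
    = 29.84 m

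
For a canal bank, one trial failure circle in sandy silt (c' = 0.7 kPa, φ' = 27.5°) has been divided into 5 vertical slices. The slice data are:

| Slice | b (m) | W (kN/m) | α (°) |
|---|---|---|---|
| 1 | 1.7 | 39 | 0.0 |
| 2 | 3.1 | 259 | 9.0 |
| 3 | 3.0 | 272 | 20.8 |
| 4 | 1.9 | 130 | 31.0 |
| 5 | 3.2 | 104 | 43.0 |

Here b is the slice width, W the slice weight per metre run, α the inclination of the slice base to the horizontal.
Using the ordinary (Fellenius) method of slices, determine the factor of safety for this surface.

FS = 1.43

Ordinary method of slices: FS = Σ[c'·Δl_i + (W_i cosα_i)·tanφ'] / Σ W_i sinα_i, with Δl_i = b_i / cosα_i.
Slice 1: Δl = 1.7/cos0.0° = 1.700 m; N'_1 = 39·cos0.0° = 39.0; c'Δl = 1.19; W sinα = 0.0
Slice 2: Δl = 3.1/cos9.0° = 3.139 m; N'_2 = 259·cos9.0° = 255.8; c'Δl = 2.20; W sinα = 40.5
Slice 3: Δl = 3.0/cos20.8° = 3.209 m; N'_3 = 272·cos20.8° = 254.3; c'Δl = 2.25; W sinα = 96.6
Slice 4: Δl = 1.9/cos31.0° = 2.217 m; N'_4 = 130·cos31.0° = 111.4; c'Δl = 1.55; W sinα = 67.0
Slice 5: Δl = 3.2/cos43.0° = 4.375 m; N'_5 = 104·cos43.0° = 76.1; c'Δl = 3.06; W sinα = 70.9
Σc'Δl = 10.2 kN/m; ΣN' = 736.6 kN/m; ΣW sinα = 275.0 kN/m
Resisting = 10.2 + 736.6·tan27.5° = 10.2 + 383.4 = 393.7 kN/m
FS = 393.7 / 275.0 = 1.432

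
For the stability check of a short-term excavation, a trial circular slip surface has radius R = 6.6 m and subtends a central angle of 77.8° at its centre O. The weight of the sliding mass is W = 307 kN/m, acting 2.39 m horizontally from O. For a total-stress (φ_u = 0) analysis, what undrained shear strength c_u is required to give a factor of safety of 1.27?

c_u = 15.8 kPa

FS = c_u·L_a·R / (W·d), so c_u = FS·W·d / (L_a·R).
Arc length L_a = R·θ = 6.6·(77.8°·π/180) = 6.6·1.3579 = 8.96 m
c_u = 1.27·307·2.39 / (8.96·6.6) = 931.8 / 59.15 = 15.75 kPa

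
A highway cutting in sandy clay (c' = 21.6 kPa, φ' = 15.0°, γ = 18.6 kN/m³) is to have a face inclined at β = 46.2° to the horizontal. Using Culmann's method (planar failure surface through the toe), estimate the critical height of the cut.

H_c = 22.39 m

Culmann's analysis gives the critical failure plane at α_cr = (β + φ')/2 = (46.2 + 15.0)/2 = 30.6°, and the critical height
H_c = (4c'/γ) · sinβ cosφ' / [1 − cos(β − φ')]
    = (4·21.6/18.6) · sin46.2°·cos15.0° / [1 − cos(31.2°)]
    = 4.645 · 0.7218·0.9659 / [1 − 0.8554]
    = 4.645 · 0.6972 / 0.1446
    = 22.39 m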